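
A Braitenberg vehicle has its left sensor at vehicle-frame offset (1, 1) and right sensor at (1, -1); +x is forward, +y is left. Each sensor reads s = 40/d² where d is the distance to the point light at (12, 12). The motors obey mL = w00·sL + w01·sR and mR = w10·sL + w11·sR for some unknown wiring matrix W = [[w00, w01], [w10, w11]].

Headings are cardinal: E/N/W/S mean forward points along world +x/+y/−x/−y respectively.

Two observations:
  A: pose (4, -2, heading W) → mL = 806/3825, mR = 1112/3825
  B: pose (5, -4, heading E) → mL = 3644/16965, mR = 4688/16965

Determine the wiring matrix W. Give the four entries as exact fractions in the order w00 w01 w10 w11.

1 1/2 1 1

obs A: pose=(4,-2,W) → sL=20/153, sR=4/25, mL=806/3825, mR=1112/3825
obs B: pose=(5,-4,E) → sL=40/261, sR=8/65, mL=3644/16965, mR=4688/16965
sensor matrix S = [[20/153, 4/25], [40/261, 8/65]]; det S = -2432/288405
solve [mL_A; mL_B] = S·[w00; w01] and [mR_A; mR_B] = S·[w10; w11]:
  w00 = 1, w01 = 1/2, w10 = 1, w11 = 1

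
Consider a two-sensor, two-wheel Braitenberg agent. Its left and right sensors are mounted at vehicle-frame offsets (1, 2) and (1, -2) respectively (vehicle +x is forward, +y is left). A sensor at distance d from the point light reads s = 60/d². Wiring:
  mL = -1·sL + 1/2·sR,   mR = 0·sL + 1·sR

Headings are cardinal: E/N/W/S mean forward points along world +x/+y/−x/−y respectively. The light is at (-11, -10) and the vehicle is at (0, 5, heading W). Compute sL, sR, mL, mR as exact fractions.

60/269 60/389 -15270/104641 60/389

left sensor world pos  = (-1, 3); dL² = 269
right sensor world pos = (-1, 7); dR² = 389
sL = 60/269 = 60/269
sR = 60/389 = 60/389
mL = -1·sL + 1/2·sR = -15270/104641
mR = 0·sL + 1·sR = 60/389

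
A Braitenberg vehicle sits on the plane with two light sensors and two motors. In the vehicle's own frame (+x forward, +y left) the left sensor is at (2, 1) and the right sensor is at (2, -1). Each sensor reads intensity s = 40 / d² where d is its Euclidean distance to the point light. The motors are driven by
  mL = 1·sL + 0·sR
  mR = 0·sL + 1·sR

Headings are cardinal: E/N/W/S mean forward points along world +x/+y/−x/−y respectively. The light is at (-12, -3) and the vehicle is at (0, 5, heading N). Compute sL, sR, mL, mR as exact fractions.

left sensor world pos  = (-1, 7); dL² = 221
right sensor world pos = (1, 7); dR² = 269
sL = 40/221 = 40/221
sR = 40/269 = 40/269
mL = 1·sL + 0·sR = 40/221
mR = 0·sL + 1·sR = 40/269

40/221 40/269 40/221 40/269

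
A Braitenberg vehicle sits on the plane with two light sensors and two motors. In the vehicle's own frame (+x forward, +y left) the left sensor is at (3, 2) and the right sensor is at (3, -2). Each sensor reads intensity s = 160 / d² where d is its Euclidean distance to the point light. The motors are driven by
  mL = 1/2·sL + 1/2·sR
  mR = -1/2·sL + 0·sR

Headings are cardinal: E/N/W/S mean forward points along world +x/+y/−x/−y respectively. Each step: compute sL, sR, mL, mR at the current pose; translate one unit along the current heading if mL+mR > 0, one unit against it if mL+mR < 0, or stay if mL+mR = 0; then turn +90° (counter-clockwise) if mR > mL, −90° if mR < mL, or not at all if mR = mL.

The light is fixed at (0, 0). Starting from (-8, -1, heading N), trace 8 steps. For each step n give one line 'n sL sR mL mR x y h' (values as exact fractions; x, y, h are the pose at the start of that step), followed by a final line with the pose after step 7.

0 20/13 4 36/13 -10/13 -8 -1 N
1 160/29 160/29 160/29 -80/29 -8 0 E
2 80/17 16/9 496/153 -40/17 -7 0 S
3 160/109 160/101 16800/11009 -80/109 -7 -1 W
4 20/13 4 36/13 -10/13 -8 -1 N
5 160/29 160/29 160/29 -80/29 -8 0 E
6 80/17 16/9 496/153 -40/17 -7 0 S
7 160/109 160/101 16800/11009 -80/109 -7 -1 W
final -8 -1 N

n=0: pose=(-8,-1,N); sL=20/13, sR=4; mL=36/13, mR=-10/13; mL+mR=2 → advance +1; mR−mL=-46/13 → turn -1·90°
n=1: pose=(-8,0,E); sL=160/29, sR=160/29; mL=160/29, mR=-80/29; mL+mR=80/29 → advance +1; mR−mL=-240/29 → turn -1·90°
n=2: pose=(-7,0,S); sL=80/17, sR=16/9; mL=496/153, mR=-40/17; mL+mR=8/9 → advance +1; mR−mL=-856/153 → turn -1·90°
n=3: pose=(-7,-1,W); sL=160/109, sR=160/101; mL=16800/11009, mR=-80/109; mL+mR=80/101 → advance +1; mR−mL=-24880/11009 → turn -1·90°
n=4: pose=(-8,-1,N); sL=20/13, sR=4; mL=36/13, mR=-10/13; mL+mR=2 → advance +1; mR−mL=-46/13 → turn -1·90°
n=5: pose=(-8,0,E); sL=160/29, sR=160/29; mL=160/29, mR=-80/29; mL+mR=80/29 → advance +1; mR−mL=-240/29 → turn -1·90°
n=6: pose=(-7,0,S); sL=80/17, sR=16/9; mL=496/153, mR=-40/17; mL+mR=8/9 → advance +1; mR−mL=-856/153 → turn -1·90°
n=7: pose=(-7,-1,W); sL=160/109, sR=160/101; mL=16800/11009, mR=-80/109; mL+mR=80/101 → advance +1; mR−mL=-24880/11009 → turn -1·90°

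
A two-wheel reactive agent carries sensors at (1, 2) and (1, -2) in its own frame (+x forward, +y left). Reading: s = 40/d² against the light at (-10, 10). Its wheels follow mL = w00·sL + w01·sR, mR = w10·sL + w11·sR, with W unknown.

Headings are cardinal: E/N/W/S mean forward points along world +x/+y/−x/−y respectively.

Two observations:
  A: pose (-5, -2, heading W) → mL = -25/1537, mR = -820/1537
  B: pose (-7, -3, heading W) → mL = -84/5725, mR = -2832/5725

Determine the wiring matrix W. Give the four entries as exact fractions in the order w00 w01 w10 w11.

obs A: pose=(-5,-2,W) → sL=10/53, sR=10/29, mL=-25/1537, mR=-820/1537
obs B: pose=(-7,-3,W) → sL=40/229, sR=8/25, mL=-84/5725, mR=-2832/5725
sensor matrix S = [[10/53, 10/29], [40/229, 8/25]]; det S = 256/1759865
solve [mL_A; mL_B] = S·[w00; w01] and [mR_A; mR_B] = S·[w10; w11]:
  w00 = -1, w01 = 1/2, w10 = -1, w11 = -1

-1 1/2 -1 -1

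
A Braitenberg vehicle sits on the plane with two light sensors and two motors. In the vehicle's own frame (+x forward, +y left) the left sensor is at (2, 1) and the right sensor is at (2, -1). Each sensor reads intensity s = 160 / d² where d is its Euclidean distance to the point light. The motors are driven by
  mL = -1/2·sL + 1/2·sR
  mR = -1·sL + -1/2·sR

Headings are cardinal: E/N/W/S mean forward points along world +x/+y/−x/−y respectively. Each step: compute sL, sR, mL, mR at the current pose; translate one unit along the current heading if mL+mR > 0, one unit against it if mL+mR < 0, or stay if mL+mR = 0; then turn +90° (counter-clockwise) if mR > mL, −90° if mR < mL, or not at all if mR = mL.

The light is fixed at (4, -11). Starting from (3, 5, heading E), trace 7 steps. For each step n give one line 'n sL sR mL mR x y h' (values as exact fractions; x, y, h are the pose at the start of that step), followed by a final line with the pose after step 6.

0 16/29 80/113 256/3277 -2968/3277 3 5 E
1 160/197 32/41 -128/8077 -9712/8077 2 5 S
2 10/17 8/17 -1/17 -14/17 2 6 W
3 32/73 160/361 64/26353 -17392/26353 3 6 N
4 16/29 80/113 256/3277 -2968/3277 3 5 E
5 160/197 32/41 -128/8077 -9712/8077 2 5 S
6 10/17 8/17 -1/17 -14/17 2 6 W
final 3 6 N

n=0: pose=(3,5,E); sL=16/29, sR=80/113; mL=256/3277, mR=-2968/3277; mL+mR=-24/29 → advance -1; mR−mL=-3224/3277 → turn -1·90°
n=1: pose=(2,5,S); sL=160/197, sR=32/41; mL=-128/8077, mR=-9712/8077; mL+mR=-240/197 → advance -1; mR−mL=-9584/8077 → turn -1·90°
n=2: pose=(2,6,W); sL=10/17, sR=8/17; mL=-1/17, mR=-14/17; mL+mR=-15/17 → advance -1; mR−mL=-13/17 → turn -1·90°
n=3: pose=(3,6,N); sL=32/73, sR=160/361; mL=64/26353, mR=-17392/26353; mL+mR=-48/73 → advance -1; mR−mL=-17456/26353 → turn -1·90°
n=4: pose=(3,5,E); sL=16/29, sR=80/113; mL=256/3277, mR=-2968/3277; mL+mR=-24/29 → advance -1; mR−mL=-3224/3277 → turn -1·90°
n=5: pose=(2,5,S); sL=160/197, sR=32/41; mL=-128/8077, mR=-9712/8077; mL+mR=-240/197 → advance -1; mR−mL=-9584/8077 → turn -1·90°
n=6: pose=(2,6,W); sL=10/17, sR=8/17; mL=-1/17, mR=-14/17; mL+mR=-15/17 → advance -1; mR−mL=-13/17 → turn -1·90°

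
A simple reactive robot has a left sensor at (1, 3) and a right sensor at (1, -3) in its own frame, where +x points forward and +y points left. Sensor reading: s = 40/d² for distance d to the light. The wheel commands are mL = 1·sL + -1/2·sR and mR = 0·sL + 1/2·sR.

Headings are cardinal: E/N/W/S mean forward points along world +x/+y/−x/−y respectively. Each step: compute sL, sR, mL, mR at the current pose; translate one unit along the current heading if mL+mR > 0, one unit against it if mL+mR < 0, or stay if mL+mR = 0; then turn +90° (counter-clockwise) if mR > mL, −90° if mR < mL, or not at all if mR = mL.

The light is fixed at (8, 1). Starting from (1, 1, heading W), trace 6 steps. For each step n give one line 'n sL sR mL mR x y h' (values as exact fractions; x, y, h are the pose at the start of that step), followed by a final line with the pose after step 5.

0 40/73 40/73 20/73 20/73 1 1 W
1 4/9 4/9 2/9 2/9 0 1 W
2 40/109 40/109 20/109 20/109 -1 1 W
3 4/13 4/13 2/13 2/13 -2 1 W
4 40/153 40/153 20/153 20/153 -3 1 W
5 20/89 20/89 10/89 10/89 -4 1 W
final -5 1 W

n=0: pose=(1,1,W); sL=40/73, sR=40/73; mL=20/73, mR=20/73; mL+mR=40/73 → advance +1; mR−mL=0 → turn +0·90°
n=1: pose=(0,1,W); sL=4/9, sR=4/9; mL=2/9, mR=2/9; mL+mR=4/9 → advance +1; mR−mL=0 → turn +0·90°
n=2: pose=(-1,1,W); sL=40/109, sR=40/109; mL=20/109, mR=20/109; mL+mR=40/109 → advance +1; mR−mL=0 → turn +0·90°
n=3: pose=(-2,1,W); sL=4/13, sR=4/13; mL=2/13, mR=2/13; mL+mR=4/13 → advance +1; mR−mL=0 → turn +0·90°
n=4: pose=(-3,1,W); sL=40/153, sR=40/153; mL=20/153, mR=20/153; mL+mR=40/153 → advance +1; mR−mL=0 → turn +0·90°
n=5: pose=(-4,1,W); sL=20/89, sR=20/89; mL=10/89, mR=10/89; mL+mR=20/89 → advance +1; mR−mL=0 → turn +0·90°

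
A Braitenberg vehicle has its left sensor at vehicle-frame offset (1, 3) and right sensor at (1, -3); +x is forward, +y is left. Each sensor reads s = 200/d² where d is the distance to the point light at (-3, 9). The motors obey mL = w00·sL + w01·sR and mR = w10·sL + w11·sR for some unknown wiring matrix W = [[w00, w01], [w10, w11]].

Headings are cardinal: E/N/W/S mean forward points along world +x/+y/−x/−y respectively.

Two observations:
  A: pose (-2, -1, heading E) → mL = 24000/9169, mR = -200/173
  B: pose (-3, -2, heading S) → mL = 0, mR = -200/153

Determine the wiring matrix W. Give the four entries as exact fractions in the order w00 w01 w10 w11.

1 -1 0 -1

obs A: pose=(-2,-1,E) → sL=200/53, sR=200/173, mL=24000/9169, mR=-200/173
obs B: pose=(-3,-2,S) → sL=200/153, sR=200/153, mL=0, mR=-200/153
sensor matrix S = [[200/53, 200/173], [200/153, 200/153]]; det S = 1600000/467619
solve [mL_A; mL_B] = S·[w00; w01] and [mR_A; mR_B] = S·[w10; w11]:
  w00 = 1, w01 = -1, w10 = 0, w11 = -1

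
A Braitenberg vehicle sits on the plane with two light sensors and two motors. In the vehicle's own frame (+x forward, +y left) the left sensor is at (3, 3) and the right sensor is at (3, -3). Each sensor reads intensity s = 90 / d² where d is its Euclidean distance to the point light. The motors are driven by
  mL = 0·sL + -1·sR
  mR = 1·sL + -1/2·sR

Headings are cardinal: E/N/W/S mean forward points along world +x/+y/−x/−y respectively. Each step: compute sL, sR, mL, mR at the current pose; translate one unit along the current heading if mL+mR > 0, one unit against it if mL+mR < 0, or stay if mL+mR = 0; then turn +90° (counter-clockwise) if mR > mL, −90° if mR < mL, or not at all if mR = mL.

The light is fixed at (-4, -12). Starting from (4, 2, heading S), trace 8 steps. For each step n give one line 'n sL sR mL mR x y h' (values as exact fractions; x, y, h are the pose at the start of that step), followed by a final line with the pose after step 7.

0 45/121 45/73 -45/73 1125/17666 4 2 S
1 18/89 18/53 -18/53 153/4717 4 3 E
2 9/34 45/212 -45/212 1143/7208 3 3 N
3 90/137 18/61 -18/61 4257/8357 3 2 W
4 45/101 9/13 -9/13 261/2626 2 2 S
5 2/9 2/5 -2/5 1/45 2 3 E
6 45/164 45/194 -45/194 630/3977 1 3 N
7 18/25 90/293 -90/293 4149/7325 1 2 W
final 0 2 S

n=0: pose=(4,2,S); sL=45/121, sR=45/73; mL=-45/73, mR=1125/17666; mL+mR=-9765/17666 → advance -1; mR−mL=12015/17666 → turn +1·90°
n=1: pose=(4,3,E); sL=18/89, sR=18/53; mL=-18/53, mR=153/4717; mL+mR=-1449/4717 → advance -1; mR−mL=1755/4717 → turn +1·90°
n=2: pose=(3,3,N); sL=9/34, sR=45/212; mL=-45/212, mR=1143/7208; mL+mR=-387/7208 → advance -1; mR−mL=2673/7208 → turn +1·90°
n=3: pose=(3,2,W); sL=90/137, sR=18/61; mL=-18/61, mR=4257/8357; mL+mR=1791/8357 → advance +1; mR−mL=6723/8357 → turn +1·90°
n=4: pose=(2,2,S); sL=45/101, sR=9/13; mL=-9/13, mR=261/2626; mL+mR=-1557/2626 → advance -1; mR−mL=2079/2626 → turn +1·90°
n=5: pose=(2,3,E); sL=2/9, sR=2/5; mL=-2/5, mR=1/45; mL+mR=-17/45 → advance -1; mR−mL=19/45 → turn +1·90°
n=6: pose=(1,3,N); sL=45/164, sR=45/194; mL=-45/194, mR=630/3977; mL+mR=-585/7954 → advance -1; mR−mL=3105/7954 → turn +1·90°
n=7: pose=(1,2,W); sL=18/25, sR=90/293; mL=-90/293, mR=4149/7325; mL+mR=1899/7325 → advance +1; mR−mL=6399/7325 → turn +1·90°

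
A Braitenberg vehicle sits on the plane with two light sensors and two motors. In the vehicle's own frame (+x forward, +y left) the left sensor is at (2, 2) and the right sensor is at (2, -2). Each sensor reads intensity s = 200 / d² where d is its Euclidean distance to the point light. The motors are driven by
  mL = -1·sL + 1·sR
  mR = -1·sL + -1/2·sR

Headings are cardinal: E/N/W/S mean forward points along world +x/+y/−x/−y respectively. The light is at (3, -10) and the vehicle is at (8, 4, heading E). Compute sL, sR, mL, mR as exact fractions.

40/61 200/193 4480/11773 -13820/11773

left sensor world pos  = (10, 6); dL² = 305
right sensor world pos = (10, 2); dR² = 193
sL = 200/305 = 40/61
sR = 200/193 = 200/193
mL = -1·sL + 1·sR = 4480/11773
mR = -1·sL + -1/2·sR = -13820/11773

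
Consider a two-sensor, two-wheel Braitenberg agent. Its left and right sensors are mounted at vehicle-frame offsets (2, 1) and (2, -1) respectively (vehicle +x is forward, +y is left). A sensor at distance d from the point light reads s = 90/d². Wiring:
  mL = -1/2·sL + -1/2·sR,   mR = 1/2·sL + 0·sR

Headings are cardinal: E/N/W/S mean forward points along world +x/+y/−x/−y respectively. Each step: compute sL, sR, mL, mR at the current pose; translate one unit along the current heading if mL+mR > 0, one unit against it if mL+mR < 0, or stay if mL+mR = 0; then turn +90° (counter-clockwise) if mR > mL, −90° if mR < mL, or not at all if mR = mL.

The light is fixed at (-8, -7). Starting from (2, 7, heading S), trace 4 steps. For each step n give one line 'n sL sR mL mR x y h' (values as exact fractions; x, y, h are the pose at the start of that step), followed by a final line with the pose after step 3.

0 18/53 2/5 -98/265 9/53 2 7 S
1 9/40 9/34 -333/1360 9/80 2 8 E
2 90/353 90/389 -33390/137317 45/353 1 8 N
3 45/109 45/137 -5535/14933 45/218 1 7 W
final 2 7 S

n=0: pose=(2,7,S); sL=18/53, sR=2/5; mL=-98/265, mR=9/53; mL+mR=-1/5 → advance -1; mR−mL=143/265 → turn +1·90°
n=1: pose=(2,8,E); sL=9/40, sR=9/34; mL=-333/1360, mR=9/80; mL+mR=-9/68 → advance -1; mR−mL=243/680 → turn +1·90°
n=2: pose=(1,8,N); sL=90/353, sR=90/389; mL=-33390/137317, mR=45/353; mL+mR=-45/389 → advance -1; mR−mL=50895/137317 → turn +1·90°
n=3: pose=(1,7,W); sL=45/109, sR=45/137; mL=-5535/14933, mR=45/218; mL+mR=-45/274 → advance -1; mR−mL=17235/29866 → turn +1·90°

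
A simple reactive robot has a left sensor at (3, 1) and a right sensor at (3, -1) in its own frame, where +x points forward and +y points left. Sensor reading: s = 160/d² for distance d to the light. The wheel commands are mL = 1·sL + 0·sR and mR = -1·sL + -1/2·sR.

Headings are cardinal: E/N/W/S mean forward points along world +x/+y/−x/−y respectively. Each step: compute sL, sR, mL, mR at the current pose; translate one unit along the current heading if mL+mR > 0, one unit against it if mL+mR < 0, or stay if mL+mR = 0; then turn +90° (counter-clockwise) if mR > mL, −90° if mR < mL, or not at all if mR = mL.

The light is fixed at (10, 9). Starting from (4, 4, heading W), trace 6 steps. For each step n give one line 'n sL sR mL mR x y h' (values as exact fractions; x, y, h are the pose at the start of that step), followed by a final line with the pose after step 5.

0 160/117 160/97 160/117 -24880/11349 4 4 W
1 4 8 4 -8 5 4 N
2 160/29 160/53 160/29 -10800/1537 5 3 E
3 80/53 16/13 80/53 -1464/689 4 3 S
4 160/117 160/97 160/117 -24880/11349 4 4 W
5 4 8 4 -8 5 4 N
final 5 3 E

n=0: pose=(4,4,W); sL=160/117, sR=160/97; mL=160/117, mR=-24880/11349; mL+mR=-80/97 → advance -1; mR−mL=-40400/11349 → turn -1·90°
n=1: pose=(5,4,N); sL=4, sR=8; mL=4, mR=-8; mL+mR=-4 → advance -1; mR−mL=-12 → turn -1·90°
n=2: pose=(5,3,E); sL=160/29, sR=160/53; mL=160/29, mR=-10800/1537; mL+mR=-80/53 → advance -1; mR−mL=-19280/1537 → turn -1·90°
n=3: pose=(4,3,S); sL=80/53, sR=16/13; mL=80/53, mR=-1464/689; mL+mR=-8/13 → advance -1; mR−mL=-2504/689 → turn -1·90°
n=4: pose=(4,4,W); sL=160/117, sR=160/97; mL=160/117, mR=-24880/11349; mL+mR=-80/97 → advance -1; mR−mL=-40400/11349 → turn -1·90°
n=5: pose=(5,4,N); sL=4, sR=8; mL=4, mR=-8; mL+mR=-4 → advance -1; mR−mL=-12 → turn -1·90°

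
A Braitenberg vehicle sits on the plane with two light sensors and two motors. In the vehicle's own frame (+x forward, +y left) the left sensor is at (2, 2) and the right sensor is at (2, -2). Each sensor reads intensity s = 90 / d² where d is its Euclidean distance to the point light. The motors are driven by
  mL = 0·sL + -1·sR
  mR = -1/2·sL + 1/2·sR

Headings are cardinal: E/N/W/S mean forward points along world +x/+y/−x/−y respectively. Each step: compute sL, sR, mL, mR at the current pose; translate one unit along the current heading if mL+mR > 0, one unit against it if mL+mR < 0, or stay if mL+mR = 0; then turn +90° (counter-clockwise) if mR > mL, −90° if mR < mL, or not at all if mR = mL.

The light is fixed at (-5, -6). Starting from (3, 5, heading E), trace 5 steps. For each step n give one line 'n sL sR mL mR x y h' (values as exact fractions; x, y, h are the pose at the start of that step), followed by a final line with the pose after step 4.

0 90/269 90/181 -90/181 3960/48689 3 5 E
1 45/97 9/25 -9/25 -126/2425 2 5 N
2 90/89 90/169 -90/169 -3600/15041 2 4 W
3 45/82 9/10 -9/10 36/205 3 4 S
4 90/269 90/181 -90/181 3960/48689 3 5 E
final 2 5 N

n=0: pose=(3,5,E); sL=90/269, sR=90/181; mL=-90/181, mR=3960/48689; mL+mR=-20250/48689 → advance -1; mR−mL=28170/48689 → turn +1·90°
n=1: pose=(2,5,N); sL=45/97, sR=9/25; mL=-9/25, mR=-126/2425; mL+mR=-999/2425 → advance -1; mR−mL=747/2425 → turn +1·90°
n=2: pose=(2,4,W); sL=90/89, sR=90/169; mL=-90/169, mR=-3600/15041; mL+mR=-11610/15041 → advance -1; mR−mL=4410/15041 → turn +1·90°
n=3: pose=(3,4,S); sL=45/82, sR=9/10; mL=-9/10, mR=36/205; mL+mR=-297/410 → advance -1; mR−mL=441/410 → turn +1·90°
n=4: pose=(3,5,E); sL=90/269, sR=90/181; mL=-90/181, mR=3960/48689; mL+mR=-20250/48689 → advance -1; mR−mL=28170/48689 → turn +1·90°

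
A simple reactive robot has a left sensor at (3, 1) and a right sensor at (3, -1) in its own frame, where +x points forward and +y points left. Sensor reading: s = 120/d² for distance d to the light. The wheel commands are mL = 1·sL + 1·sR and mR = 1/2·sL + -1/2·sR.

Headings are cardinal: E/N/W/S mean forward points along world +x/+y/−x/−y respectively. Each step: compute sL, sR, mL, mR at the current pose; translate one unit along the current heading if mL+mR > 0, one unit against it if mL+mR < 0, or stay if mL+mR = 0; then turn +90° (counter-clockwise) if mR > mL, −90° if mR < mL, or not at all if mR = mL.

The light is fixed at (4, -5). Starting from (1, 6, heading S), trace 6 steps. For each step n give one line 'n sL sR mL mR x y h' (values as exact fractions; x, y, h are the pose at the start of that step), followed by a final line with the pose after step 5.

n=0: pose=(1,6,S); sL=30/17, sR=3/2; mL=111/34, mR=9/68; mL+mR=231/68 → advance +1; mR−mL=-213/68 → turn -1·90°
n=1: pose=(1,5,W); sL=40/39, sR=120/157; mL=10960/6123, mR=800/6123; mL+mR=3920/2041 → advance +1; mR−mL=-10160/6123 → turn -1·90°
n=2: pose=(0,5,N); sL=60/97, sR=60/89; mL=11160/8633, mR=-240/8633; mL+mR=10920/8633 → advance +1; mR−mL=-11400/8633 → turn -1·90°
n=3: pose=(0,6,E); sL=24/29, sR=120/101; mL=5904/2929, mR=-528/2929; mL+mR=5376/2929 → advance +1; mR−mL=-6432/2929 → turn -1·90°
n=4: pose=(1,6,S); sL=30/17, sR=3/2; mL=111/34, mR=9/68; mL+mR=231/68 → advance +1; mR−mL=-213/68 → turn -1·90°
n=5: pose=(1,5,W); sL=40/39, sR=120/157; mL=10960/6123, mR=800/6123; mL+mR=3920/2041 → advance +1; mR−mL=-10160/6123 → turn -1·90°

0 30/17 3/2 111/34 9/68 1 6 S
1 40/39 120/157 10960/6123 800/6123 1 5 W
2 60/97 60/89 11160/8633 -240/8633 0 5 N
3 24/29 120/101 5904/2929 -528/2929 0 6 E
4 30/17 3/2 111/34 9/68 1 6 S
5 40/39 120/157 10960/6123 800/6123 1 5 W
final 0 5 N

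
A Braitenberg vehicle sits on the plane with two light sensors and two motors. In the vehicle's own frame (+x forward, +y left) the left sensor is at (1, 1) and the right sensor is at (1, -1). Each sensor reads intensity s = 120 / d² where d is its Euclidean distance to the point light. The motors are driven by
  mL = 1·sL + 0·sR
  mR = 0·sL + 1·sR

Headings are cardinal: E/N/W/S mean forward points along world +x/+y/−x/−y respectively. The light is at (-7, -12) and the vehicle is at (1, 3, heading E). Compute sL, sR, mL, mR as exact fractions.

120/337 120/277 120/337 120/277

left sensor world pos  = (2, 4); dL² = 337
right sensor world pos = (2, 2); dR² = 277
sL = 120/337 = 120/337
sR = 120/277 = 120/277
mL = 1·sL + 0·sR = 120/337
mR = 0·sL + 1·sR = 120/277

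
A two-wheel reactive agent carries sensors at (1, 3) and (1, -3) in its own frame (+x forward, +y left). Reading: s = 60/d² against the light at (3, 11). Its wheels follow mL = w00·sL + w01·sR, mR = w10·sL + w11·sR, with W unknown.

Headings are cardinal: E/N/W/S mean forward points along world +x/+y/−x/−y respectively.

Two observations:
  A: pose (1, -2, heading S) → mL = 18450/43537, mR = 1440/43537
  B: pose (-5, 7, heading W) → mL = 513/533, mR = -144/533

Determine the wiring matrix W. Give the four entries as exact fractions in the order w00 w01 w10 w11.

obs A: pose=(1,-2,S) → sL=60/197, sR=60/221, mL=18450/43537, mR=1440/43537
obs B: pose=(-5,7,W) → sL=6/13, sR=30/41, mL=513/533, mR=-144/533
sensor matrix S = [[60/197, 60/221], [6/13, 30/41]]; det S = 2263680/23205221
solve [mL_A; mL_B] = S·[w00; w01] and [mR_A; mR_B] = S·[w10; w11]:
  w00 = 1/2, w01 = 1, w10 = 1, w11 = -1

1/2 1 1 -1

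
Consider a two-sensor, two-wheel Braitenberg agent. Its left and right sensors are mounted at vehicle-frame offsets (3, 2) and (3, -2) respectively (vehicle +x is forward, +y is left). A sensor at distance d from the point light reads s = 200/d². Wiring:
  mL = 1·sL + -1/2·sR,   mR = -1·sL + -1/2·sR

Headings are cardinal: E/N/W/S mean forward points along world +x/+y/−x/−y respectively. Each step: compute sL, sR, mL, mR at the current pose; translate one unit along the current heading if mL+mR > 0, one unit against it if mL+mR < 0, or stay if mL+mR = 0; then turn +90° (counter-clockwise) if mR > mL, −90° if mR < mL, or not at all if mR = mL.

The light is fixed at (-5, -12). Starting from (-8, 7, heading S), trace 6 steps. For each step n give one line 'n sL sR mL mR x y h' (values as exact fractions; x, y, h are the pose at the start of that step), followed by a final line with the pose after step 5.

n=0: pose=(-8,7,S); sL=200/257, sR=200/281; mL=30500/72217, mR=-81900/72217; mL+mR=-200/281 → advance -1; mR−mL=-400/257 → turn -1·90°
n=1: pose=(-8,8,W); sL=5/9, sR=5/13; mL=85/234, mR=-175/234; mL+mR=-5/13 → advance -1; mR−mL=-10/9 → turn -1·90°
n=2: pose=(-7,8,N); sL=40/109, sR=200/529; mL=10260/57661, mR=-32060/57661; mL+mR=-200/529 → advance -1; mR−mL=-80/109 → turn -1·90°
n=3: pose=(-7,7,E); sL=100/221, sR=20/29; mL=690/6409, mR=-5110/6409; mL+mR=-20/29 → advance -1; mR−mL=-200/221 → turn -1·90°
n=4: pose=(-8,7,S); sL=200/257, sR=200/281; mL=30500/72217, mR=-81900/72217; mL+mR=-200/281 → advance -1; mR−mL=-400/257 → turn -1·90°
n=5: pose=(-8,8,W); sL=5/9, sR=5/13; mL=85/234, mR=-175/234; mL+mR=-5/13 → advance -1; mR−mL=-10/9 → turn -1·90°

0 200/257 200/281 30500/72217 -81900/72217 -8 7 S
1 5/9 5/13 85/234 -175/234 -8 8 W
2 40/109 200/529 10260/57661 -32060/57661 -7 8 N
3 100/221 20/29 690/6409 -5110/6409 -7 7 E
4 200/257 200/281 30500/72217 -81900/72217 -8 7 S
5 5/9 5/13 85/234 -175/234 -8 8 W
final -7 8 N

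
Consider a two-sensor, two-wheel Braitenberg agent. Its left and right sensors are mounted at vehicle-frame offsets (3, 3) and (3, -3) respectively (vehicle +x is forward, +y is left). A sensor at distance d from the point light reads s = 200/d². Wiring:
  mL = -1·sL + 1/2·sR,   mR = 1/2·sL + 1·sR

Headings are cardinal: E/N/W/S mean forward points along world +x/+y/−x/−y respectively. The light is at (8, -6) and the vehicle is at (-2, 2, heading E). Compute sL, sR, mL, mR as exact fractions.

left sensor world pos  = (1, 5); dL² = 170
right sensor world pos = (1, -1); dR² = 74
sL = 200/170 = 20/17
sR = 200/74 = 100/37
mL = -1·sL + 1/2·sR = 110/629
mR = 1/2·sL + 1·sR = 2070/629

20/17 100/37 110/629 2070/629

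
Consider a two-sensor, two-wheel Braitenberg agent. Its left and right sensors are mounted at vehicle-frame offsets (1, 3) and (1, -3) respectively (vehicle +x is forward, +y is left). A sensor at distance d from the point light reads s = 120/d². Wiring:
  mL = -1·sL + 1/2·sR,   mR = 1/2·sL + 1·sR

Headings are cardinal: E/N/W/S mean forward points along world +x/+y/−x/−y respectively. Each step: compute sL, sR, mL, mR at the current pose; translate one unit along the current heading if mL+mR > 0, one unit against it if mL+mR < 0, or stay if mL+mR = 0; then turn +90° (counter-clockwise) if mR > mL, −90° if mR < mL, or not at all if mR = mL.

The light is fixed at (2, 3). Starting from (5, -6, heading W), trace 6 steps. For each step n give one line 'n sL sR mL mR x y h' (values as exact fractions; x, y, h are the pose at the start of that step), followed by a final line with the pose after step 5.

0 30/37 3 51/74 126/37 5 -6 W
1 24/25 120/101 -924/2525 4212/2525 4 -6 S
2 60/29 60/89 -4470/2581 4410/2581 4 -7 E
3 24/17 120/97 -1308/1649 3204/1649 3 -7 N
4 5/6 10/3 5/6 15/4 3 -6 W
5 120/109 120/109 -60/109 180/109 2 -6 S
final 2 -7 E

n=0: pose=(5,-6,W); sL=30/37, sR=3; mL=51/74, mR=126/37; mL+mR=303/74 → advance +1; mR−mL=201/74 → turn +1·90°
n=1: pose=(4,-6,S); sL=24/25, sR=120/101; mL=-924/2525, mR=4212/2525; mL+mR=3288/2525 → advance +1; mR−mL=5136/2525 → turn +1·90°
n=2: pose=(4,-7,E); sL=60/29, sR=60/89; mL=-4470/2581, mR=4410/2581; mL+mR=-60/2581 → advance -1; mR−mL=8880/2581 → turn +1·90°
n=3: pose=(3,-7,N); sL=24/17, sR=120/97; mL=-1308/1649, mR=3204/1649; mL+mR=1896/1649 → advance +1; mR−mL=4512/1649 → turn +1·90°
n=4: pose=(3,-6,W); sL=5/6, sR=10/3; mL=5/6, mR=15/4; mL+mR=55/12 → advance +1; mR−mL=35/12 → turn +1·90°
n=5: pose=(2,-6,S); sL=120/109, sR=120/109; mL=-60/109, mR=180/109; mL+mR=120/109 → advance +1; mR−mL=240/109 → turn +1·90°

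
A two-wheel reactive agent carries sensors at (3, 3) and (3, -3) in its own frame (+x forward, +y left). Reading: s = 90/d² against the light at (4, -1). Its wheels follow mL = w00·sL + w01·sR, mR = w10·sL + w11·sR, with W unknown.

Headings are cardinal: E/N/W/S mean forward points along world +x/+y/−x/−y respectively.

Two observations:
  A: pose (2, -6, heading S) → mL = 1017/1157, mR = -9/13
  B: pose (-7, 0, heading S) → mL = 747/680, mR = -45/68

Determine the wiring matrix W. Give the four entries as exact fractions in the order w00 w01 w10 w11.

obs A: pose=(2,-6,S) → sL=18/13, sR=90/89, mL=1017/1157, mR=-9/13
obs B: pose=(-7,0,S) → sL=45/34, sR=9/20, mL=747/680, mR=-45/68
sensor matrix S = [[18/13, 90/89], [45/34, 9/20]]; det S = -140697/196690
solve [mL_A; mL_B] = S·[w00; w01] and [mR_A; mR_B] = S·[w10; w11]:
  w00 = 1, w01 = -1/2, w10 = -1/2, w11 = 0

1 -1/2 -1/2 0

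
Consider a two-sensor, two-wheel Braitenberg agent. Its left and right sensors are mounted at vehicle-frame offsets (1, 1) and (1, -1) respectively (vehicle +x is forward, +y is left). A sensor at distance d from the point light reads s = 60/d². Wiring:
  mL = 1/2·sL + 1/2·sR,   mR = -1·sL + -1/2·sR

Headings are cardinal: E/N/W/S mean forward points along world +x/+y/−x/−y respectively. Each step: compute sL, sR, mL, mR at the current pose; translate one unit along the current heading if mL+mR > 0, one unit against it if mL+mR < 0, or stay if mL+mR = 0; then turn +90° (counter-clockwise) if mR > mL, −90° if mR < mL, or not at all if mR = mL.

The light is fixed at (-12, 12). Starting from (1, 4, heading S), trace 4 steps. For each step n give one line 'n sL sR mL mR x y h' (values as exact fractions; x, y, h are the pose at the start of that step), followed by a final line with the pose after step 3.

n=0: pose=(1,4,S); sL=60/277, sR=4/15; mL=1004/4155, mR=-1454/4155; mL+mR=-30/277 → advance -1; mR−mL=-2458/4155 → turn -1·90°
n=1: pose=(1,5,W); sL=15/52, sR=1/3; mL=97/312, mR=-71/156; mL+mR=-15/104 → advance -1; mR−mL=-239/312 → turn -1·90°
n=2: pose=(2,5,N); sL=12/41, sR=20/87; mL=932/3567, mR=-1454/3567; mL+mR=-6/41 → advance -1; mR−mL=-2386/3567 → turn -1·90°
n=3: pose=(2,4,E); sL=30/137, sR=10/51; mL=1450/6987, mR=-2215/6987; mL+mR=-15/137 → advance -1; mR−mL=-3665/6987 → turn -1·90°

0 60/277 4/15 1004/4155 -1454/4155 1 4 S
1 15/52 1/3 97/312 -71/156 1 5 W
2 12/41 20/87 932/3567 -1454/3567 2 5 N
3 30/137 10/51 1450/6987 -2215/6987 2 4 E
final 1 4 S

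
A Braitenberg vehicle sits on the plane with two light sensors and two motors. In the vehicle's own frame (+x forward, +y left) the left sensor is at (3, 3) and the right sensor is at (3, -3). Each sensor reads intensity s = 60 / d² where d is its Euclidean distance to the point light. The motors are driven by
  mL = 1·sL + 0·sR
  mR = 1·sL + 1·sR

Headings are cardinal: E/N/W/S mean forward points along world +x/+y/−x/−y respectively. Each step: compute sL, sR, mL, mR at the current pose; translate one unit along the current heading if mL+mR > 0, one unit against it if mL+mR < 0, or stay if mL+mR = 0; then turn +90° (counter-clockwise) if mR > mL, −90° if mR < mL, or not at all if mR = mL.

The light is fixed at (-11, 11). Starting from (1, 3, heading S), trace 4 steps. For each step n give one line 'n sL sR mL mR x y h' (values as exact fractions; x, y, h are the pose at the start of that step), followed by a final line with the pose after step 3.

n=0: pose=(1,3,S); sL=30/173, sR=30/101; mL=30/173, mR=8220/17473; mL+mR=11250/17473 → advance +1; mR−mL=30/101 → turn +1·90°
n=1: pose=(1,2,E); sL=20/87, sR=20/123; mL=20/87, mR=1400/3567; mL+mR=740/1189 → advance +1; mR−mL=20/123 → turn +1·90°
n=2: pose=(2,2,N); sL=15/34, sR=15/73; mL=15/34, mR=1605/2482; mL+mR=1350/1241 → advance +1; mR−mL=15/73 → turn +1·90°
n=3: pose=(2,3,W); sL=60/221, sR=12/25; mL=60/221, mR=4152/5525; mL+mR=5652/5525 → advance +1; mR−mL=12/25 → turn +1·90°

0 30/173 30/101 30/173 8220/17473 1 3 S
1 20/87 20/123 20/87 1400/3567 1 2 E
2 15/34 15/73 15/34 1605/2482 2 2 N
3 60/221 12/25 60/221 4152/5525 2 3 W
final 1 3 S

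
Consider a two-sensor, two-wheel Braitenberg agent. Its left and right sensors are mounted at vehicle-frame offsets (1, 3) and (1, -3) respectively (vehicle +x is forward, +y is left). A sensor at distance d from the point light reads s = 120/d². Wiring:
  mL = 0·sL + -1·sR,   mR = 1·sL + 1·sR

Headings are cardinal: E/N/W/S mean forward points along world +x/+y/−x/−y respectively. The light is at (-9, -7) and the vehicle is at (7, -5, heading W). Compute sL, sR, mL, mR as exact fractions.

60/113 12/25 -12/25 2856/2825

left sensor world pos  = (6, -8); dL² = 226
right sensor world pos = (6, -2); dR² = 250
sL = 120/226 = 60/113
sR = 120/250 = 12/25
mL = 0·sL + -1·sR = -12/25
mR = 1·sL + 1·sR = 2856/2825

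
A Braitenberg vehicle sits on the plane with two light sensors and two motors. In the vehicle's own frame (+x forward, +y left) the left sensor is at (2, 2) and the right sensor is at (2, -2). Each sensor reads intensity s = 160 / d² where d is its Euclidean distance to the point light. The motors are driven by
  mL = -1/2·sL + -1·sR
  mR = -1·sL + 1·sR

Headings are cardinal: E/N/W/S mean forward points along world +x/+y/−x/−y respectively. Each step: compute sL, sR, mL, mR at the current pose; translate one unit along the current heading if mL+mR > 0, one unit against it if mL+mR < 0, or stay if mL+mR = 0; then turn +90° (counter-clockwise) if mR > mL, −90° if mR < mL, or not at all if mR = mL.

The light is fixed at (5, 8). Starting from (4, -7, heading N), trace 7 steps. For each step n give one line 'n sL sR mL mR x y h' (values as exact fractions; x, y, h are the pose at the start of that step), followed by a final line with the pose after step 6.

n=0: pose=(4,-7,N); sL=80/89, sR=16/17; mL=-2104/1513, mR=64/1513; mL+mR=-120/89 → advance -1; mR−mL=2168/1513 → turn +1·90°
n=1: pose=(4,-8,W); sL=160/333, sR=32/41; mL=-13936/13653, mR=4096/13653; mL+mR=-80/111 → advance -1; mR−mL=18032/13653 → turn +1·90°
n=2: pose=(5,-8,S); sL=20/41, sR=20/41; mL=-30/41, mR=0; mL+mR=-30/41 → advance -1; mR−mL=30/41 → turn +1·90°
n=3: pose=(5,-7,E); sL=160/173, sR=160/293; mL=-51120/50689, mR=-19200/50689; mL+mR=-240/173 → advance -1; mR−mL=31920/50689 → turn +1·90°
n=4: pose=(4,-7,N); sL=80/89, sR=16/17; mL=-2104/1513, mR=64/1513; mL+mR=-120/89 → advance -1; mR−mL=2168/1513 → turn +1·90°
n=5: pose=(4,-8,W); sL=160/333, sR=32/41; mL=-13936/13653, mR=4096/13653; mL+mR=-80/111 → advance -1; mR−mL=18032/13653 → turn +1·90°
n=6: pose=(5,-8,S); sL=20/41, sR=20/41; mL=-30/41, mR=0; mL+mR=-30/41 → advance -1; mR−mL=30/41 → turn +1·90°

0 80/89 16/17 -2104/1513 64/1513 4 -7 N
1 160/333 32/41 -13936/13653 4096/13653 4 -8 W
2 20/41 20/41 -30/41 0 5 -8 S
3 160/173 160/293 -51120/50689 -19200/50689 5 -7 E
4 80/89 16/17 -2104/1513 64/1513 4 -7 N
5 160/333 32/41 -13936/13653 4096/13653 4 -8 W
6 20/41 20/41 -30/41 0 5 -8 S
final 5 -7 E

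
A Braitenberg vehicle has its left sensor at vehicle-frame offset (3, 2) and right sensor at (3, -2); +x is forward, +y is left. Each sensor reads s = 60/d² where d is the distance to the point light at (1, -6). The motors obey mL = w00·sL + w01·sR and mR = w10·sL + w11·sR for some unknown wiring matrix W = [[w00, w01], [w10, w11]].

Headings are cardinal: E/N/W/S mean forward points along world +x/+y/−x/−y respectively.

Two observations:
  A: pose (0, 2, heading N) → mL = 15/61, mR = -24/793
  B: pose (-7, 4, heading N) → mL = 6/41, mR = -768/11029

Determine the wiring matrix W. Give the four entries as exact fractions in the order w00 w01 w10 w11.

0 1/2 1 -1

obs A: pose=(0,2,N) → sL=6/13, sR=30/61, mL=15/61, mR=-24/793
obs B: pose=(-7,4,N) → sL=60/269, sR=12/41, mL=6/41, mR=-768/11029
sensor matrix S = [[6/13, 30/61], [60/269, 12/41]]; det S = 222048/8745997
solve [mL_A; mL_B] = S·[w00; w01] and [mR_A; mR_B] = S·[w10; w11]:
  w00 = 0, w01 = 1/2, w10 = 1, w11 = -1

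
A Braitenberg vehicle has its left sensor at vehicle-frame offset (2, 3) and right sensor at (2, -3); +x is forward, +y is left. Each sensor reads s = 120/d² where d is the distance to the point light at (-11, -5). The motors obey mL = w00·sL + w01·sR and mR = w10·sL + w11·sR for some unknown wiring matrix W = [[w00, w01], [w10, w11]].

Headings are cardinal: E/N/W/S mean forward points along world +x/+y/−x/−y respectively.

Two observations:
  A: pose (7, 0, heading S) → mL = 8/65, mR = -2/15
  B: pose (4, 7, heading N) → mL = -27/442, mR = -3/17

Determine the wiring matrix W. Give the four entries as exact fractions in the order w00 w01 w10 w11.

obs A: pose=(7,0,S) → sL=4/15, sR=20/39, mL=8/65, mR=-2/15
obs B: pose=(4,7,N) → sL=6/17, sR=3/13, mL=-27/442, mR=-3/17
sensor matrix S = [[4/15, 20/39], [6/17, 3/13]]; det S = -132/1105
solve [mL_A; mL_B] = S·[w00; w01] and [mR_A; mR_B] = S·[w10; w11]:
  w00 = -1/2, w01 = 1/2, w10 = -1/2, w11 = 0

-1/2 1/2 -1/2 0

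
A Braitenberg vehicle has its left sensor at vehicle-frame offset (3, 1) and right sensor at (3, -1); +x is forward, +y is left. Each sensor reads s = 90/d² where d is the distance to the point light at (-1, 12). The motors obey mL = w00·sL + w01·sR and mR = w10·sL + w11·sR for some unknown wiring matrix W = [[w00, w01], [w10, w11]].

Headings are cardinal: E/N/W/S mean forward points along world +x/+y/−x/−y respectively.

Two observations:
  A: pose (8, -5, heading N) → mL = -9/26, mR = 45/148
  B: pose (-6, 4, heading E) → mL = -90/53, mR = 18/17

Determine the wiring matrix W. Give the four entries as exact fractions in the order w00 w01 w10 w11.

obs A: pose=(8,-5,N) → sL=9/26, sR=45/148, mL=-9/26, mR=45/148
obs B: pose=(-6,4,E) → sL=90/53, sR=18/17, mL=-90/53, mR=18/17
sensor matrix S = [[9/26, 45/148], [90/53, 18/17]]; det S = -129843/866762
solve [mL_A; mL_B] = S·[w00; w01] and [mR_A; mR_B] = S·[w10; w11]:
  w00 = -1, w01 = 0, w10 = 0, w11 = 1

-1 0 0 1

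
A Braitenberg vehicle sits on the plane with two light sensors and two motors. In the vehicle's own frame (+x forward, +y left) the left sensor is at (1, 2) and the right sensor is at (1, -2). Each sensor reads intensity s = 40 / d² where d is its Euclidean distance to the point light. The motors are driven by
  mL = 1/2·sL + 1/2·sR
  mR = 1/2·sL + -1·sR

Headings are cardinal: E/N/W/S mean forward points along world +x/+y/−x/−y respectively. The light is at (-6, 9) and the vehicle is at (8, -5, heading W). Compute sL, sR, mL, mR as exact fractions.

left sensor world pos  = (7, -7); dL² = 425
right sensor world pos = (7, -3); dR² = 313
sL = 40/425 = 8/85
sR = 40/313 = 40/313
mL = 1/2·sL + 1/2·sR = 2952/26605
mR = 1/2·sL + -1·sR = -2148/26605

8/85 40/313 2952/26605 -2148/26605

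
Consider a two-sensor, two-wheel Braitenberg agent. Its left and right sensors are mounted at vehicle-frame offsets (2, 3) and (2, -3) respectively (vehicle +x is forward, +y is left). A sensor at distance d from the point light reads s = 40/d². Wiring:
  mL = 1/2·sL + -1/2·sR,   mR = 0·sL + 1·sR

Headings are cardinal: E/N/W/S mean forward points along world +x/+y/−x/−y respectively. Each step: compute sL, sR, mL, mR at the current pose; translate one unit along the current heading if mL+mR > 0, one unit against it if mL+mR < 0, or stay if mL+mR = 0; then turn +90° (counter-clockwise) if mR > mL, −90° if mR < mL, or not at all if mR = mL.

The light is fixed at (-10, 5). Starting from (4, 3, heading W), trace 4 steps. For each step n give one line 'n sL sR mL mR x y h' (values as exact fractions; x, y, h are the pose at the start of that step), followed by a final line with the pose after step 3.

0 40/169 8/29 -96/4901 8/29 4 3 W
1 5/34 10/29 -195/1972 10/29 3 3 S
2 8/45 40/261 16/1305 40/261 3 2 E
3 20/61 4/29 168/1769 4/29 4 2 N
final 4 3 W

n=0: pose=(4,3,W); sL=40/169, sR=8/29; mL=-96/4901, mR=8/29; mL+mR=1256/4901 → advance +1; mR−mL=1448/4901 → turn +1·90°
n=1: pose=(3,3,S); sL=5/34, sR=10/29; mL=-195/1972, mR=10/29; mL+mR=485/1972 → advance +1; mR−mL=875/1972 → turn +1·90°
n=2: pose=(3,2,E); sL=8/45, sR=40/261; mL=16/1305, mR=40/261; mL+mR=24/145 → advance +1; mR−mL=184/1305 → turn +1·90°
n=3: pose=(4,2,N); sL=20/61, sR=4/29; mL=168/1769, mR=4/29; mL+mR=412/1769 → advance +1; mR−mL=76/1769 → turn +1·90°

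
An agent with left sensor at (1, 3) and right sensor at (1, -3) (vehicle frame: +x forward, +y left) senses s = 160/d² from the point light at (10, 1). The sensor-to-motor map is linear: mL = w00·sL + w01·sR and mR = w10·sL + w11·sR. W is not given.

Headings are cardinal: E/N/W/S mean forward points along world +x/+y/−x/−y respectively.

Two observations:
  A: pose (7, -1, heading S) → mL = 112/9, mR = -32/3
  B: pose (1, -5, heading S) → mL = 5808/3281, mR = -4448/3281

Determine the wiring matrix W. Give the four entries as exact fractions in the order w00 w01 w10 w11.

1/2 1 -1/2 -1/2

obs A: pose=(7,-1,S) → sL=160/9, sR=32/9, mL=112/9, mR=-32/3
obs B: pose=(1,-5,S) → sL=32/17, sR=160/193, mL=5808/3281, mR=-4448/3281
sensor matrix S = [[160/9, 32/9], [32/17, 160/193]]; det S = 237568/29529
solve [mL_A; mL_B] = S·[w00; w01] and [mR_A; mR_B] = S·[w10; w11]:
  w00 = 1/2, w01 = 1, w10 = -1/2, w11 = -1/2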